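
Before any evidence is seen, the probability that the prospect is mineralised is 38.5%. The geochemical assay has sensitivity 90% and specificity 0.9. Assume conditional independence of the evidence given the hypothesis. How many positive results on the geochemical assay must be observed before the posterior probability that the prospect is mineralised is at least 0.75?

1

Prior odds: 0.385 ÷ 0.615 = 77/123.
False-positive rate = 1 − 0.9 = 0.1; likelihood ratio of a positive = 0.9/0.1 = 9.
Target odds: 0.75 ÷ 0.25 = 3.
Need (77/123) × 9ⁿ ≥ 3, i.e. 9ⁿ ≥ 369/77.
9¹ = 9, which meets the required 369/77; so n = 1.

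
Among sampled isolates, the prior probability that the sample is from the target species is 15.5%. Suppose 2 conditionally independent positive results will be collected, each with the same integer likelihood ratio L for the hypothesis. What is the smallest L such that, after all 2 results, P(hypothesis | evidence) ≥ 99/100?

Prior odds = 0.155/0.845 = 31/169.
Target odds = 0.99/0.01 = 99.
Need L² ≥ 99 ÷ (31/169) = 16731/31.
23² = 529 < 16731/31 ≤ 576 = 24², so L = 24.

24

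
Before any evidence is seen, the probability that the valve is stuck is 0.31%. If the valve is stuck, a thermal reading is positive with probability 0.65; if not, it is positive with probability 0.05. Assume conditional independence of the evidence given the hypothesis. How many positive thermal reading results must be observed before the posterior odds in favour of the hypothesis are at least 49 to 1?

4

Prior odds = 0.0031/0.9969 = 31/9969.
Likelihood ratio of a positive = 0.65/0.05 = 13.
Target odds = 49.
Need (31/9969) × 13ⁿ ≥ 49, i.e. 13ⁿ ≥ 488481/31.
13³ = 2197 falls short of 488481/31 but 13⁴ = 28561 reaches it, so n = 4.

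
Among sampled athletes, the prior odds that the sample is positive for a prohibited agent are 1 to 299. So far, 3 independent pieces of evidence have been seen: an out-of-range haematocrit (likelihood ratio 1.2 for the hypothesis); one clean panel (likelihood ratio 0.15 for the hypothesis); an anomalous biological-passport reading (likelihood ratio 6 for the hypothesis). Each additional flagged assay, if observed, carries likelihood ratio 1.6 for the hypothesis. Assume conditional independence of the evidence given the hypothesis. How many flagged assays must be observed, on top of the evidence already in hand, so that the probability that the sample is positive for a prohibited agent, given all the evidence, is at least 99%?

22

Prior odds = 1/299.
Combined Bayes factor of the evidence already in hand = 1.2 × 0.15 × 6 = 1.08.
Odds after that evidence = (1/299) × 1.08 = 27/7475.
Target odds = 0.99/0.01 = 99.
Need 1.6ⁿ ≥ 99 ÷ (27/7475) = 82225/3.
1.6²¹ ≈19342.8 falls short of 82225/3 but 1.6²² ≈30948.5 reaches it, so n = 22.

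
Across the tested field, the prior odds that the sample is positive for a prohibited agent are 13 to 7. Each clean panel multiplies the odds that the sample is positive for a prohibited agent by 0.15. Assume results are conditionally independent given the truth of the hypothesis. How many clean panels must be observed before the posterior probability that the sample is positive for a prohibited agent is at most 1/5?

2

Prior odds = 13/7.
Likelihood ratio per clean panel = 0.15.
Target posterior odds = 0.2/0.8 = 0.25.
Require 0.15ⁿ ≤ 0.25 ÷ (13/7) = 7/52.
0.15¹ = 0.15 is still above 7/52 but 0.15² = 0.0225 is at or below it, so n = 2.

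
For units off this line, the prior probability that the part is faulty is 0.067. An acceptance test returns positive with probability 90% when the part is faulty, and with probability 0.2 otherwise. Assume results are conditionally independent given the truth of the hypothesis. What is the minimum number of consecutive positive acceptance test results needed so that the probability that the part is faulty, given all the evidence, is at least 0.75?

Prior odds: 0.067 ÷ 0.933 = 67/933.
Likelihood ratio of a positive result = 0.9/0.2 = 4.5.
Target posterior odds = 0.75/0.25 = 3.
Require 4.5ⁿ ≥ 3 ÷ (67/933) = 2799/67.
4.5² = 20.25 falls short of 2799/67 but 4.5³ = 91.125 reaches it, so n = 3.

3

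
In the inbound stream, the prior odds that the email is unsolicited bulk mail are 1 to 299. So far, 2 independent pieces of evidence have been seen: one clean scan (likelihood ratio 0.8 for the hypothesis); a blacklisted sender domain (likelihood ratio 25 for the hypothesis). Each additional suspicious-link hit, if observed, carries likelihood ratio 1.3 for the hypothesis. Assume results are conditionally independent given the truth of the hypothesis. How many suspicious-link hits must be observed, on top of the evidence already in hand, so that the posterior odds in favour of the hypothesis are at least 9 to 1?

19

Prior odds = 1/299.
Combined Bayes factor of the evidence already in hand = 0.8 × 25 = 20.
Odds after that evidence = (1/299) × 20 = 20/299.
Target odds = 9.
Need 1.3ⁿ ≥ 9 ÷ (20/299) = 134.55.
1.3¹⁸ ≈112.455 falls short of 134.55 but 1.3¹⁹ ≈146.192 reaches it, so n = 19.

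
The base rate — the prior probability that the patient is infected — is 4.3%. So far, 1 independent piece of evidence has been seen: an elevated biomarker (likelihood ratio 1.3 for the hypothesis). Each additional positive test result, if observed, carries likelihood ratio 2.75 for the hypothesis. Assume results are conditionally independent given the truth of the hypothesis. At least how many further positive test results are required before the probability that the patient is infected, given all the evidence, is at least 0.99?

Prior odds = 0.043/0.957 = 43/957.
Bayes factor of the evidence already in hand = 1.3.
Odds after that evidence = (43/957) × 1.3 = 559/9570.
Target odds = 0.99/0.01 = 99.
Need 2.75ⁿ ≥ 99 ÷ (559/9570) = 947430/559.
2.75⁷ = 19487171/16384 falls short of 947430/559 but 2.75⁸ = 214358881/65536 reaches it, so n = 8.

8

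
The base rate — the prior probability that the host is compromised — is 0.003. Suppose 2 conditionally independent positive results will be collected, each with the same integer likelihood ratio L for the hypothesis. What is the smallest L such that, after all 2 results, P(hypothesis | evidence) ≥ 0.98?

Prior odds = 0.003/0.997 = 3/997.
Target odds = 0.98/0.02 = 49.
Need L² ≥ 49 ÷ (3/997) = 48853/3.
127² = 16129 < 48853/3 ≤ 16384 = 128², so L = 128.

128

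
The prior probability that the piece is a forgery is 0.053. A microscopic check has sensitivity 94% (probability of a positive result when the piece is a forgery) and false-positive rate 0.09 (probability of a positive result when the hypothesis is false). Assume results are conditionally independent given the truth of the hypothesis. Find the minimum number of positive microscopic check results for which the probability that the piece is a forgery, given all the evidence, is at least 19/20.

Prior odds = 0.053/0.947 = 53/947.
Likelihood ratio of a positive result = 0.94/0.09 = 94/9.
Target posterior odds = 0.95/0.05 = 19.
Need (53/947) × (94/9)ⁿ ≥ 19, i.e. (94/9)ⁿ ≥ 17993/53.
(94/9)² = 8836/81 falls short of 17993/53 but (94/9)³ = 830584/729 reaches it, so n = 3.

3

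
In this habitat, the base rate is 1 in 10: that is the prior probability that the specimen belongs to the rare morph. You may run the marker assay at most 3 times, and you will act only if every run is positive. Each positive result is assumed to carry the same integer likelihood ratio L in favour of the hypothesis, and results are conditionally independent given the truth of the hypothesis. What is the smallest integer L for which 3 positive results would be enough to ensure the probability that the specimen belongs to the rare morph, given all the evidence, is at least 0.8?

Prior odds = 0.1/0.9 = 1/9.
Target odds = 0.8/0.2 = 4.
Need L³ ≥ 4 ÷ (1/9) = 36.
3³ = 27 < 36 ≤ 64 = 4³, so L = 4.

4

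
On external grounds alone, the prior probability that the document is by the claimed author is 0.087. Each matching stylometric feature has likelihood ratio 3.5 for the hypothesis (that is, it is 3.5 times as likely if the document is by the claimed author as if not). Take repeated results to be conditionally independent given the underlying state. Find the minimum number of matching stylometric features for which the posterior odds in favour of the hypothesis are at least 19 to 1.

Prior odds = 0.087/0.913 = 87/913.
Likelihood ratio per matching stylometric feature = 3.5.
Target odds = 19.
Need (87/913) × 3.5ⁿ ≥ 19, i.e. 3.5ⁿ ≥ 17347/87.
3.5⁴ = 150.0625 falls short of 17347/87 but 3.5⁵ = 525.21875 reaches it, so n = 5.

5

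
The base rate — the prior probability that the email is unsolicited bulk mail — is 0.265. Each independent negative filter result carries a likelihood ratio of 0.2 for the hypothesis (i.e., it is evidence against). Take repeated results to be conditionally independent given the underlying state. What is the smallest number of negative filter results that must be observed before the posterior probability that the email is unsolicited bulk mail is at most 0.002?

Prior odds: 0.265 ÷ 0.735 = 53/147.
Likelihood ratio per negative filter result = 0.2.
Target posterior odds = 0.002/0.998 = 1/499.
Require 0.2ⁿ ≤ 1/499 ÷ (53/147) = 147/26447.
0.2³ = 0.008 is still above 147/26447 but 0.2⁴ = 0.0016 is at or below it, so n = 4.

4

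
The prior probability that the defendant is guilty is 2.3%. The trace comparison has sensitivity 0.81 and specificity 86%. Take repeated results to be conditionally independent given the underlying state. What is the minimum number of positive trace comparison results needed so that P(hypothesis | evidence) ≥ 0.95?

4

Prior odds: 0.023 ÷ 0.977 = 23/977.
False-positive rate = 1 − 0.86 = 0.14; likelihood ratio of a positive = 0.81/0.14 = 81/14.
Target posterior odds = 0.95/0.05 = 19.
Require (81/14)ⁿ ≥ 19 ÷ (23/977) = 18563/23.
(81/14)³ = 531441/2744 falls short of 18563/23 but (81/14)⁴ = 43046721/38416 reaches it, so n = 4.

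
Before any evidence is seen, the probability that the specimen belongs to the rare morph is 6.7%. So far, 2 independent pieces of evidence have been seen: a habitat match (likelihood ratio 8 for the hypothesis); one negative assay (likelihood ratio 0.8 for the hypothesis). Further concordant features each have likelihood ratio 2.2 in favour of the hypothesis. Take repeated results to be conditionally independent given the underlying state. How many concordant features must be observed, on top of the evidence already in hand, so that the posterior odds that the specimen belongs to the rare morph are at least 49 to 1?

6

Prior odds = 0.067/0.933 = 67/933.
Combined Bayes factor of the evidence already in hand = 8 × 0.8 = 6.4.
Odds after that evidence = (67/933) × 6.4 = 2144/4665.
Target odds = 49.
Need 2.2ⁿ ≥ 49 ÷ (2144/4665) = 228585/2144.
2.2⁵ = 51.53632 falls short of 228585/2144 but 2.2⁶ = 1771561/15625 reaches it, so n = 6.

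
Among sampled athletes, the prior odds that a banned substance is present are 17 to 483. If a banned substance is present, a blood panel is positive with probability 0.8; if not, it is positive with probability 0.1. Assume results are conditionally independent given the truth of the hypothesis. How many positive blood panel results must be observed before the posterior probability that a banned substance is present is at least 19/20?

Prior odds = 17/483.
Likelihood ratio of a positive = 0.8/0.1 = 8.
Target posterior odds = 0.95/0.05 = 19.
Require 8ⁿ ≥ 19 ÷ (17/483) = 9177/17.
8³ = 512 falls short of 9177/17 but 8⁴ = 4096 reaches it, so n = 4.

4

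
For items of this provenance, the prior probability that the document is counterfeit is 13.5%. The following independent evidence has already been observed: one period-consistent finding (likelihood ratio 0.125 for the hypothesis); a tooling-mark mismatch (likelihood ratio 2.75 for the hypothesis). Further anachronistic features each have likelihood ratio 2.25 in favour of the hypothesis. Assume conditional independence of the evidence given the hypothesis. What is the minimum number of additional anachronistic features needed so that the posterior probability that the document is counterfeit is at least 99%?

Prior odds = 0.135/0.865 = 27/173.
Combined Bayes factor of the evidence already in hand = 0.125 × 2.75 = 0.34375.
Odds after that evidence = (27/173) × 0.34375 = 297/5536.
Target odds = 0.99/0.01 = 99.
Need 2.25ⁿ ≥ 99 ÷ (297/5536) = 5536/3.
2.25⁹ = 387420489/262144 falls short of 5536/3 but 2.25¹⁰ ≈3325.26 reaches it, so n = 10.

10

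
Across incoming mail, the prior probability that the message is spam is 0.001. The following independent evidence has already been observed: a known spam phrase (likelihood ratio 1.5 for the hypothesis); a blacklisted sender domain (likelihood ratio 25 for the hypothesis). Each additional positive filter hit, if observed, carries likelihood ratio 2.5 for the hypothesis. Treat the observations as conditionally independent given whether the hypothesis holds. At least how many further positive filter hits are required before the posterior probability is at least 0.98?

8

Prior odds = 0.001/0.999 = 1/999.
Combined Bayes factor of the evidence already in hand = 1.5 × 25 = 37.5.
Odds after that evidence = (1/999) × 37.5 = 25/666.
Target odds = 0.98/0.02 = 49.
Need 2.5ⁿ ≥ 49 ÷ (25/666) = 1305.36.
2.5⁷ = 610.3515625 falls short of 1305.36 but 2.5⁸ = 390625/256 reaches it, so n = 8.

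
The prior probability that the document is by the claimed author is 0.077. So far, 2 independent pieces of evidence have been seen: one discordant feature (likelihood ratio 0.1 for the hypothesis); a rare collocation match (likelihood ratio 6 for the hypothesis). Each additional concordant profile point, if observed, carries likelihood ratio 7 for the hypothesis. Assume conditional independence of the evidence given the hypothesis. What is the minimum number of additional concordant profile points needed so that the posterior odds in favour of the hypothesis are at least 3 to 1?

3

Prior odds = 0.077/0.923 = 77/923.
Combined Bayes factor of the evidence already in hand = 0.1 × 6 = 0.6.
Odds after that evidence = (77/923) × 0.6 = 231/4615.
Target odds = 3.
Need 7ⁿ ≥ 3 ÷ (231/4615) = 4615/77.
7² = 49 falls short of 4615/77 but 7³ = 343 reaches it, so n = 3.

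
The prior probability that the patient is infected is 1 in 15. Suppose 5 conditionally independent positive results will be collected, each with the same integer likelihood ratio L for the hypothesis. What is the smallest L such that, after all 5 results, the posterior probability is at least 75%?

Prior odds = (1/15)/(14/15) = 1/14.
Target odds = 0.75/0.25 = 3.
Need L⁵ ≥ 3 ÷ (1/14) = 42.
2⁵ = 32 < 42 ≤ 243 = 3⁵, so L = 3.

3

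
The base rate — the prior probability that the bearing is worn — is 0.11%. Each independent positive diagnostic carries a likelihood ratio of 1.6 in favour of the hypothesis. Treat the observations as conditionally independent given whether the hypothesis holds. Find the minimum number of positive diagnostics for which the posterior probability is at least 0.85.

Prior odds = 0.0011/0.9989 = 11/9989.
Likelihood ratio per positive diagnostic = 1.6.
Target odds: 0.85 ÷ 0.15 = 17/3.
Require 1.6ⁿ ≥ 17/3 ÷ (11/9989) = 169813/33.
1.6¹⁸ ≈4722.37 falls short of 169813/33 but 1.6¹⁹ ≈7555.79 reaches it, so n = 19.

19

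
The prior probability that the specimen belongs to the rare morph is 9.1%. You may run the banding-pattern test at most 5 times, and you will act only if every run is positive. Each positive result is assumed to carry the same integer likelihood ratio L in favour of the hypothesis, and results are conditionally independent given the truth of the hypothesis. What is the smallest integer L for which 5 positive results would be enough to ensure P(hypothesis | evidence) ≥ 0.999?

Prior odds = 0.091/0.909 = 91/909.
Target odds = 0.999/0.001 = 999.
Need L⁵ ≥ 999 ÷ (91/909) = 908091/91.
6⁵ = 7776 < 908091/91 ≤ 16807 = 7⁵, so L = 7.

7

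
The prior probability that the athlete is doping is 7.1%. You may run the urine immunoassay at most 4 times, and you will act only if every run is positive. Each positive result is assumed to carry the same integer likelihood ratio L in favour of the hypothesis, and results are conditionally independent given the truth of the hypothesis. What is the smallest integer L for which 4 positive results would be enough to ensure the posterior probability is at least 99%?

Prior odds = 0.071/0.929 = 71/929.
Target odds = 0.99/0.01 = 99.
Need L⁴ ≥ 99 ÷ (71/929) = 91971/71.
5⁴ = 625 < 91971/71 ≤ 1296 = 6⁴, so L = 6.

6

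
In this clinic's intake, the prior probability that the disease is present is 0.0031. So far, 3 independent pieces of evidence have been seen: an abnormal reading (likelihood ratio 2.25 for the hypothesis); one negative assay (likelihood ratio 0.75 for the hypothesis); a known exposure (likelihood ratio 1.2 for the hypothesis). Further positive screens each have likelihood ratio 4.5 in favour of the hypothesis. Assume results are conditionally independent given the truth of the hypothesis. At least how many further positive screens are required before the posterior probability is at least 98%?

6

Prior odds = 0.0031/0.9969 = 31/9969.
Combined Bayes factor of the evidence already in hand = 2.25 × 0.75 × 1.2 = 2.025.
Odds after that evidence = (31/9969) × 2.025 = 837/132920.
Target odds = 0.98/0.02 = 49.
Need 4.5ⁿ ≥ 49 ÷ (837/132920) = 6513080/837.
4.5⁵ = 1845.28125 falls short of 6513080/837 but 4.5⁶ = 8303.765625 reaches it, so n = 6.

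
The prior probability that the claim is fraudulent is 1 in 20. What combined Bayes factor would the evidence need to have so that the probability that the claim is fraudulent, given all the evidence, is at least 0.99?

1881

Prior odds = 0.05/0.95 = 1/19.
Target odds = 0.99/0.01 = 99.
Required Bayes factor = 99 ÷ (1/19) = 1881.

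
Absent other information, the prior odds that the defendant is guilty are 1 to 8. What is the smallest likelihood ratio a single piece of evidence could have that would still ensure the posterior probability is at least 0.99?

Prior odds = 0.125.
Target odds = 0.99/0.01 = 99.
Required Bayes factor = 99 ÷ 0.125 = 792.

792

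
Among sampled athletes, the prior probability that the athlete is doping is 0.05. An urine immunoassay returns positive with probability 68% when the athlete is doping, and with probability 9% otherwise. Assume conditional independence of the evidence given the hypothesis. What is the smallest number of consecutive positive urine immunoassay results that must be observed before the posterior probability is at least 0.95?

Prior odds: 0.05 ÷ 0.95 = 1/19.
Likelihood ratio of a positive result = 0.68/0.09 = 68/9.
Target posterior odds = 0.95/0.05 = 19.
Need (1/19) × (68/9)ⁿ ≥ 19, i.e. (68/9)ⁿ ≥ 361.
(68/9)² = 4624/81 falls short of 361 but (68/9)³ = 314432/729 reaches it, so n = 3.

3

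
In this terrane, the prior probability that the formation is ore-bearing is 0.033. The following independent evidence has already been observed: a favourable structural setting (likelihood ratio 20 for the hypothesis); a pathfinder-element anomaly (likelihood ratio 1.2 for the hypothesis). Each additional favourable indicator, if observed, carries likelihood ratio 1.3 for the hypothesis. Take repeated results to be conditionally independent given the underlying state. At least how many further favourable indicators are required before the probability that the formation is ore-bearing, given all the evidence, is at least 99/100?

Prior odds = 0.033/0.967 = 33/967.
Combined Bayes factor of the evidence already in hand = 20 × 1.2 = 24.
Odds after that evidence = (33/967) × 24 = 792/967.
Target odds = 0.99/0.01 = 99.
Need 1.3ⁿ ≥ 99 ÷ (792/967) = 120.875.
1.3¹⁸ ≈112.455 falls short of 120.875 but 1.3¹⁹ ≈146.192 reaches it, so n = 19.

19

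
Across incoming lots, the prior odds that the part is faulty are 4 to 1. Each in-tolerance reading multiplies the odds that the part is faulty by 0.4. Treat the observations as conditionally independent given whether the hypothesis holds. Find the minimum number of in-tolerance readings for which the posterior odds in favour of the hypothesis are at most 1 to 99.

Prior odds = 4.
Likelihood ratio per in-tolerance reading = 0.4.
Target odds = 1/99.
Need 4 × 0.4ⁿ ≤ 1/99, i.e. 0.4ⁿ ≤ 1/396.
0.4⁶ = 64/15625 is still above 1/396 but 0.4⁷ = 128/78125 is at or below it, so n = 7.

7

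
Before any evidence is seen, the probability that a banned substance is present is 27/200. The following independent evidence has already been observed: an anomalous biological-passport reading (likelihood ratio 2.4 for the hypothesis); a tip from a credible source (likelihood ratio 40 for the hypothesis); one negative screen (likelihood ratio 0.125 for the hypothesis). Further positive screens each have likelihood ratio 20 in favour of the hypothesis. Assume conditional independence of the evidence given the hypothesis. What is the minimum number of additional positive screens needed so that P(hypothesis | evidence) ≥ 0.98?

Prior odds = 0.135/0.865 = 27/173.
Combined Bayes factor of the evidence already in hand = 2.4 × 40 × 0.125 = 12.
Odds after that evidence = (27/173) × 12 = 324/173.
Target odds = 0.98/0.02 = 49.
Need 20ⁿ ≥ 49 ÷ (324/173) = 8477/324.
20¹ = 20 falls short of 8477/324 but 20² = 400 reaches it, so n = 2.

2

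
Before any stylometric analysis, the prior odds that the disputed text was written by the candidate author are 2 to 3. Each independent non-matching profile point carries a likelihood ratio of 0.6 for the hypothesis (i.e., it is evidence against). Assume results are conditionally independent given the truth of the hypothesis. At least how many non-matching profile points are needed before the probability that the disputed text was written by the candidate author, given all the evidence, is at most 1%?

9

Prior odds = 2/3.
Likelihood ratio per non-matching profile point = 0.6.
Target odds: 0.01 ÷ 0.99 = 1/99.
Require 0.6ⁿ ≤ 1/99 ÷ (2/3) = 1/66.
0.6⁸ = 6561/390625 is still above 1/66 but 0.6⁹ = 19683/1953125 is at or below it, so n = 9.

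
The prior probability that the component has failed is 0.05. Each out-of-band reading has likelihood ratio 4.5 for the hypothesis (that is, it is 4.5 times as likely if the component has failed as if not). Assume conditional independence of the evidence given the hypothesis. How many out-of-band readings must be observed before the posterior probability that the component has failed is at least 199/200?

Prior odds: 0.05 ÷ 0.95 = 1/19.
Likelihood ratio per out-of-band reading = 4.5.
Target posterior odds = 0.995/0.005 = 199.
Require 4.5ⁿ ≥ 199 ÷ (1/19) = 3781.
4.5⁵ = 1845.28125 falls short of 3781 but 4.5⁶ = 8303.765625 reaches it, so n = 6.

6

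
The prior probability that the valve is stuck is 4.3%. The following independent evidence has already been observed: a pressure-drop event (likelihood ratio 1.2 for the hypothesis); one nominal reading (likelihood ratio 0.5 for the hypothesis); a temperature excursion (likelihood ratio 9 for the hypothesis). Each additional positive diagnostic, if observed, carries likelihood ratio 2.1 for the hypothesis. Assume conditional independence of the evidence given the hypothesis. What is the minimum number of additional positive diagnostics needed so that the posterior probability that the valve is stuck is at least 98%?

Prior odds = 0.043/0.957 = 43/957.
Combined Bayes factor of the evidence already in hand = 1.2 × 0.5 × 9 = 5.4.
Odds after that evidence = (43/957) × 5.4 = 387/1595.
Target odds = 0.98/0.02 = 49.
Need 2.1ⁿ ≥ 49 ÷ (387/1595) = 78155/387.
2.1⁷ ≈180.109 falls short of 78155/387 but 2.1⁸ ≈378.229 reaches it, so n = 8.

8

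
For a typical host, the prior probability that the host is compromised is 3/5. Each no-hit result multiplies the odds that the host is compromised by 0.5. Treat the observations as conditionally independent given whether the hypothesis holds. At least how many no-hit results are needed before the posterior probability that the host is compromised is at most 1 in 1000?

Prior odds: 0.6 ÷ 0.4 = 1.5.
Likelihood ratio per no-hit result = 0.5.
Target posterior odds = 0.001/0.999 = 1/999.
Require 0.5ⁿ ≤ 1/999 ÷ 1.5 = 2/2997.
0.5¹⁰ = 1/1024 is still above 2/2997 but 0.5¹¹ = 1/2048 is at or below it, so n = 11.

11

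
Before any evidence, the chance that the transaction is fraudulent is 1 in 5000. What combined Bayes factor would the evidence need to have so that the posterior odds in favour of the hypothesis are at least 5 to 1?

Prior odds = 0.0002/0.9998 = 1/4999.
Target odds = 5.
Required Bayes factor = 5 ÷ (1/4999) = 24995.

24995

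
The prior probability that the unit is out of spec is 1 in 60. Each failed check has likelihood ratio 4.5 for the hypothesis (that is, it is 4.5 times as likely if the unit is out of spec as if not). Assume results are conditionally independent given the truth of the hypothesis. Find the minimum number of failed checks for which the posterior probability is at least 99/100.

6

Prior odds: (1/60) ÷ (59/60) = 1/59.
Likelihood ratio per failed check = 4.5.
Target posterior odds = 0.99/0.01 = 99.
Require 4.5ⁿ ≥ 99 ÷ (1/59) = 5841.
4.5⁵ = 1845.28125 falls short of 5841 but 4.5⁶ = 8303.765625 reaches it, so n = 6.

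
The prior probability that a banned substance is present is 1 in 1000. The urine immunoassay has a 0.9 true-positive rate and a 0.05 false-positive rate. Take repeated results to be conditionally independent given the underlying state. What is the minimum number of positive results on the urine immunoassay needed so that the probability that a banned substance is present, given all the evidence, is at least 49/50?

Prior odds: 0.001 ÷ 0.999 = 1/999.
Likelihood ratio of a positive result = 0.9/0.05 = 18.
Target posterior odds = 0.98/0.02 = 49.
Need (1/999) × 18ⁿ ≥ 49, i.e. 18ⁿ ≥ 48951.
18³ = 5832 falls short of 48951 but 18⁴ = 104976 reaches it, so n = 4.

4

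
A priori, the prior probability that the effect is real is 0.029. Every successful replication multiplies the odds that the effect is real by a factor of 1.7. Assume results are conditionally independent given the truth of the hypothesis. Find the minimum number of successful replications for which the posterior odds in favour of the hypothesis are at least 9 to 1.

11

Prior odds: 0.029 ÷ 0.971 = 29/971.
Likelihood ratio per successful replication = 1.7.
Target odds = 9.
Need (29/971) × 1.7ⁿ ≥ 9, i.e. 1.7ⁿ ≥ 8739/29.
1.7¹⁰ ≈201.599 falls short of 8739/29 but 1.7¹¹ ≈342.719 reaches it, so n = 11.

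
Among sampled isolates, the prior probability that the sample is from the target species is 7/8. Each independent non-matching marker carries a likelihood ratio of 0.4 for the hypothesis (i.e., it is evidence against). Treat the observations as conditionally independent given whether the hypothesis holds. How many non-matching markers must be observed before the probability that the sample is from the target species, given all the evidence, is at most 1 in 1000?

Prior odds: 0.875 ÷ 0.125 = 7.
Likelihood ratio per non-matching marker = 0.4.
Target posterior odds = 0.001/0.999 = 1/999.
Require 0.4ⁿ ≤ 1/999 ÷ 7 = 1/6993.
0.4⁹ = 512/1953125 is still above 1/6993 but 0.4¹⁰ = 1024/9765625 is at or below it, so n = 10.

10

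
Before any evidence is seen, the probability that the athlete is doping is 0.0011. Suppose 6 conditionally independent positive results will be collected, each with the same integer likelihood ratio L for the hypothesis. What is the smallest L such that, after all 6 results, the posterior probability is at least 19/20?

Prior odds = 0.0011/0.9989 = 11/9989.
Target odds = 0.95/0.05 = 19.
Need L⁶ ≥ 19 ÷ (11/9989) = 189791/11.
5⁶ = 15625 < 189791/11 ≤ 46656 = 6⁶, so L = 6.

6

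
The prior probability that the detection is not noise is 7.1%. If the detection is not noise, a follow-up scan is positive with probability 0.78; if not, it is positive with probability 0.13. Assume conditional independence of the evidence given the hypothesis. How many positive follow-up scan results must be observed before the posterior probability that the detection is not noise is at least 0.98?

4

Prior odds = 0.071/0.929 = 71/929.
Likelihood ratio of a positive = 0.78/0.13 = 6.
Target posterior odds = 0.98/0.02 = 49.
Require 6ⁿ ≥ 49 ÷ (71/929) = 45521/71.
6³ = 216 falls short of 45521/71 but 6⁴ = 1296 reaches it, so n = 4.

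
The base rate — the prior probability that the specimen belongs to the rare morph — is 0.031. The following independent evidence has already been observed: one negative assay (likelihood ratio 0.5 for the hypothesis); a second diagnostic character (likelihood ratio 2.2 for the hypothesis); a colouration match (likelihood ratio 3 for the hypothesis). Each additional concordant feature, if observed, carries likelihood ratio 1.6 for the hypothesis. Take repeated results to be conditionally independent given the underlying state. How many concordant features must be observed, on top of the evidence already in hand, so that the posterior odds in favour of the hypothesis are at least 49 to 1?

Prior odds = 0.031/0.969 = 31/969.
Combined Bayes factor of the evidence already in hand = 0.5 × 2.2 × 3 = 3.3.
Odds after that evidence = (31/969) × 3.3 = 341/3230.
Target odds = 49.
Need 1.6ⁿ ≥ 49 ÷ (341/3230) = 158270/341.
1.6¹³ ≈450.36 falls short of 158270/341 but 1.6¹⁴ ≈720.576 reaches it, so n = 14.

14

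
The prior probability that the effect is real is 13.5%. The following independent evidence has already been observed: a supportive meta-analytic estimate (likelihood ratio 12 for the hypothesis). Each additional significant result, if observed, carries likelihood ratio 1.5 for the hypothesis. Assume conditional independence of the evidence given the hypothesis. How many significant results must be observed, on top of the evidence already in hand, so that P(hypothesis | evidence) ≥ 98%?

Prior odds = 0.135/0.865 = 27/173.
Bayes factor of the evidence already in hand = 12.
Odds after that evidence = (27/173) × 12 = 324/173.
Target odds = 0.98/0.02 = 49.
Need 1.5ⁿ ≥ 49 ÷ (324/173) = 8477/324.
1.5⁸ = 25.62890625 falls short of 8477/324 but 1.5⁹ = 19683/512 reaches it, so n = 9.

9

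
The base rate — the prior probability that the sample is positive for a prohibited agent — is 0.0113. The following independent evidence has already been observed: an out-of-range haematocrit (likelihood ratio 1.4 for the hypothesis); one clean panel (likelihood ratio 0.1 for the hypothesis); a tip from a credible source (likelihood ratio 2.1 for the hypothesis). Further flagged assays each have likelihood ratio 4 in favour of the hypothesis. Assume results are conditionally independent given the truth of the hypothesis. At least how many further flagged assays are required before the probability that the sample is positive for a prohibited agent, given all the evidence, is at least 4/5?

Prior odds = 0.0113/0.9887 = 113/9887.
Combined Bayes factor of the evidence already in hand = 1.4 × 0.1 × 2.1 = 0.294.
Odds after that evidence = (113/9887) × 0.294 = 16611/4943500.
Target odds = 0.8/0.2 = 4.
Need 4ⁿ ≥ 4 ÷ (16611/4943500) = 19774000/16611.
4⁵ = 1024 falls short of 19774000/16611 but 4⁶ = 4096 reaches it, so n = 6.

6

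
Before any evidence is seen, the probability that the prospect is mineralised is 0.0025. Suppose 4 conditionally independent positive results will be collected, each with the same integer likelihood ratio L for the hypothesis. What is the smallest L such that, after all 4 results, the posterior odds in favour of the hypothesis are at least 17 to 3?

7

Prior odds = 0.0025/0.9975 = 1/399.
Target odds = 17/3.
Need L⁴ ≥ 17/3 ÷ (1/399) = 2261.
6⁴ = 1296 < 2261 ≤ 2401 = 7⁴, so L = 7.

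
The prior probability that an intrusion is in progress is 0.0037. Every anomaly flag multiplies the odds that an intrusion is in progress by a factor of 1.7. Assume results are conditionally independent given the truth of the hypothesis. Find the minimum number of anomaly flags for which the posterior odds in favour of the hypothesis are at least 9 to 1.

15

Prior odds: 0.0037 ÷ 0.9963 = 37/9963.
Likelihood ratio per anomaly flag = 1.7.
Target odds = 9.
Require 1.7ⁿ ≥ 9 ÷ (37/9963) = 89667/37.
1.7¹⁴ ≈1683.78 falls short of 89667/37 but 1.7¹⁵ ≈2862.42 reaches it, so n = 15.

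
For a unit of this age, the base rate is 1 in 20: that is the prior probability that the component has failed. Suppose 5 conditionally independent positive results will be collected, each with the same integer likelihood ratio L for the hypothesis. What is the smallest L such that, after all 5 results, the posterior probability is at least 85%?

3

Prior odds = 0.05/0.95 = 1/19.
Target odds = 0.85/0.15 = 17/3.
Need L⁵ ≥ 17/3 ÷ (1/19) = 323/3.
2⁵ = 32 < 323/3 ≤ 243 = 3⁵, so L = 3.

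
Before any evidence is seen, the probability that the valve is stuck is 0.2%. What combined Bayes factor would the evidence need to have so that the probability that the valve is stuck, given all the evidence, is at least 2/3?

Prior odds = 0.002/0.998 = 1/499.
Target odds = (2/3)/(1/3) = 2.
Required Bayes factor = 2 ÷ (1/499) = 998.

998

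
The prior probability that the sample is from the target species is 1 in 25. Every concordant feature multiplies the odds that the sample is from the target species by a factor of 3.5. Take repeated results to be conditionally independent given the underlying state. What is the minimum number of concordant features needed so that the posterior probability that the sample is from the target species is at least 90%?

5

Prior odds: 0.04 ÷ 0.96 = 1/24.
Likelihood ratio per concordant feature = 3.5.
Target odds: 0.9 ÷ 0.1 = 9.
Need (1/24) × 3.5ⁿ ≥ 9, i.e. 3.5ⁿ ≥ 216.
3.5⁴ = 150.0625 falls short of 216 but 3.5⁵ = 525.21875 reaches it, so n = 5.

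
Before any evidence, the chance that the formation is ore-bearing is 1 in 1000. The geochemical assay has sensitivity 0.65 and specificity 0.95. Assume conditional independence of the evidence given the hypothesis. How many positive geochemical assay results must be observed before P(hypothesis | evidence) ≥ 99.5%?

Prior odds = 0.001/0.999 = 1/999.
False-positive rate = 1 − 0.95 = 0.05; likelihood ratio of a positive = 0.65/0.05 = 13.
Target odds: 0.995 ÷ 0.005 = 199.
Need (1/999) × 13ⁿ ≥ 199, i.e. 13ⁿ ≥ 198801.
13⁴ = 28561 falls short of 198801 but 13⁵ = 371293 reaches it, so n = 5.

5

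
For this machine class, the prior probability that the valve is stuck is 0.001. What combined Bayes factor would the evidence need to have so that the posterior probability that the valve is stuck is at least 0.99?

Prior odds = 0.001/0.999 = 1/999.
Target odds = 0.99/0.01 = 99.
Required Bayes factor = 99 ÷ (1/999) = 98901.

98901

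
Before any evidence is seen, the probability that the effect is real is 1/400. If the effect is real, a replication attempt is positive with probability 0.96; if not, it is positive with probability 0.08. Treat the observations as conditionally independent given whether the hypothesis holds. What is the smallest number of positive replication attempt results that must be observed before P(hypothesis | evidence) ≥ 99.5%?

Prior odds = 0.0025/0.9975 = 1/399.
Likelihood ratio of a positive = 0.96/0.08 = 12.
Target posterior odds = 0.995/0.005 = 199.
Require 12ⁿ ≥ 199 ÷ (1/399) = 79401.
12⁴ = 20736 falls short of 79401 but 12⁵ = 248832 reaches it, so n = 5.

5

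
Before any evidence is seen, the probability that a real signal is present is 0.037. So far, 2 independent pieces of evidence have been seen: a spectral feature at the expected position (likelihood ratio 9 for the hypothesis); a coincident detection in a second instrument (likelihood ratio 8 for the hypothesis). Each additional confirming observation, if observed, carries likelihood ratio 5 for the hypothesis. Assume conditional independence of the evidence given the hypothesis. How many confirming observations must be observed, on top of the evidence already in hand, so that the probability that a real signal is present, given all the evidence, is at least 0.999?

Prior odds = 0.037/0.963 = 37/963.
Combined Bayes factor of the evidence already in hand = 9 × 8 = 72.
Odds after that evidence = (37/963) × 72 = 296/107.
Target odds = 0.999/0.001 = 999.
Need 5ⁿ ≥ 999 ÷ (296/107) = 361.125.
5³ = 125 falls short of 361.125 but 5⁴ = 625 reaches it, so n = 4.

4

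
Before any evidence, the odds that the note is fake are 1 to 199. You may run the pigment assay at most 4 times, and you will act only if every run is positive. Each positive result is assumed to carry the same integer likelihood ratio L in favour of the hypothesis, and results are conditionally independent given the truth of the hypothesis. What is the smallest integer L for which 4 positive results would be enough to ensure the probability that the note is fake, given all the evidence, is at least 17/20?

Prior odds = 1/199.
Target odds = 0.85/0.15 = 17/3.
Need L⁴ ≥ 17/3 ÷ (1/199) = 3383/3.
5⁴ = 625 < 3383/3 ≤ 1296 = 6⁴, so L = 6.

6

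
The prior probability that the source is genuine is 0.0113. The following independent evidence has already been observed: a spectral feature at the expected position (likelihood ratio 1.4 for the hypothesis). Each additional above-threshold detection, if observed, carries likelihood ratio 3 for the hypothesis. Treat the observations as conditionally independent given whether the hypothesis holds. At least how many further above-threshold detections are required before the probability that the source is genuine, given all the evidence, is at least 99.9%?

Prior odds = 0.0113/0.9887 = 113/9887.
Bayes factor of the evidence already in hand = 1.4.
Odds after that evidence = (113/9887) × 1.4 = 791/49435.
Target odds = 0.999/0.001 = 999.
Need 3ⁿ ≥ 999 ÷ (791/49435) = 49385565/791.
3¹⁰ = 59049 falls short of 49385565/791 but 3¹¹ = 177147 reaches it, so n = 11.

11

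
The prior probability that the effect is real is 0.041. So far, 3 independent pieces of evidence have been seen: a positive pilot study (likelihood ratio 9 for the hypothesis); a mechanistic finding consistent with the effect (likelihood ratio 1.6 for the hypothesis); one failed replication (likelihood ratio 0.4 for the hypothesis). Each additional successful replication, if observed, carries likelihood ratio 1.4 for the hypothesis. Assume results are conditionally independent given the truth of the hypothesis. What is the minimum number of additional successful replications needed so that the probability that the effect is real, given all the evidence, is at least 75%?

8

Prior odds = 0.041/0.959 = 41/959.
Combined Bayes factor of the evidence already in hand = 9 × 1.6 × 0.4 = 5.76.
Odds after that evidence = (41/959) × 5.76 = 5904/23975.
Target odds = 0.75/0.25 = 3.
Need 1.4ⁿ ≥ 3 ÷ (5904/23975) = 23975/1968.
1.4⁷ = 823543/78125 falls short of 23975/1968 but 1.4⁸ = 5764801/390625 reaches it, so n = 8.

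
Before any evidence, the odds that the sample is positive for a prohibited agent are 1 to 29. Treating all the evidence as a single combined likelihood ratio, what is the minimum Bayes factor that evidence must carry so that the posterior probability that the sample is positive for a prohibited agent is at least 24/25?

Prior odds = 1/29.
Target odds = 0.96/0.04 = 24.
Required Bayes factor = 24 ÷ (1/29) = 696.

696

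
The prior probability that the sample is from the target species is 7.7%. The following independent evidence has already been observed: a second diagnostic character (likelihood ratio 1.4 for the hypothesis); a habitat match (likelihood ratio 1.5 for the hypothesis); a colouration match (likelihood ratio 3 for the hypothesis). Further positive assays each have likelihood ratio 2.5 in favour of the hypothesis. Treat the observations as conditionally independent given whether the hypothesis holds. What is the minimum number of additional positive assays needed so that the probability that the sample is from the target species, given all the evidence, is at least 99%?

6

Prior odds = 0.077/0.923 = 77/923.
Combined Bayes factor of the evidence already in hand = 1.4 × 1.5 × 3 = 6.3.
Odds after that evidence = (77/923) × 6.3 = 4851/9230.
Target odds = 0.99/0.01 = 99.
Need 2.5ⁿ ≥ 99 ÷ (4851/9230) = 9230/49.
2.5⁵ = 97.65625 falls short of 9230/49 but 2.5⁶ = 244.140625 reaches it, so n = 6.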